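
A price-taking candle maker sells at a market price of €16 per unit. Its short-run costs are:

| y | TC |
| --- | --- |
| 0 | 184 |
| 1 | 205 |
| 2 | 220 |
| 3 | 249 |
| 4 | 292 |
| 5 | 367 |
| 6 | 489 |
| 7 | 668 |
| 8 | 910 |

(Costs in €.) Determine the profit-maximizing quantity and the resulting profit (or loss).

y = 0 (shut down); profit = -€184

Profit at each row (π = 16y − TC): y=0: -184; y=1: -189; y=2: -188; y=3: -201; y=4: -228; y=5: -287; y=6: -393; y=7: -556; y=8: -782.
Profit is highest at y = 0. Equivalently, the lowest AVC in the table is 36/2 ≈ €18 at y = 2, and P = €16 falls below it — price never covers variable cost, so the firm shuts down and loses only its fixed cost.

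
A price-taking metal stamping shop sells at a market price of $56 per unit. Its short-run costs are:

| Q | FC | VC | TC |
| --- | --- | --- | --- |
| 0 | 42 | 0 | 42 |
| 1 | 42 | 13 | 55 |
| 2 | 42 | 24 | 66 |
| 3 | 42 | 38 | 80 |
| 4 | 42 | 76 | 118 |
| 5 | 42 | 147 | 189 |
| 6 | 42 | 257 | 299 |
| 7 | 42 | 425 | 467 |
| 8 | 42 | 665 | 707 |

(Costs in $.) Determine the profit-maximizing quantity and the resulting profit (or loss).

Q = 4; profit = $106

Profit at each row (π = 56Q − TC): Q=0: -42; Q=1: 1; Q=2: 46; Q=3: 88; Q=4: 106; Q=5: 91; Q=6: 37; Q=7: -75; Q=8: -259.
Profit is maximized at Q = 4. AVC there is 76/4 = $19 ≤ P, so producing beats shutting down (which would give -$42).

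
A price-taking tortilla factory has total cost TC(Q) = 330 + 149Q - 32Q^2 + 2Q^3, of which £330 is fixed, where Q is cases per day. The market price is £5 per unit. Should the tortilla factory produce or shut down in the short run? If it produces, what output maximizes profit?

Shut down

From TC, MC = TC'(Q) = 149 - 64Q + 6Q^2 and AVC = VC/Q = 149 - 32Q + 2Q^2.
The AVC parabola has its vertex at Q = 32/4 = 8, where AVC = 149 - 32·8 + 2·8^2 = £21.
P = £5 lies below min AVC = £21; no output level covers variable cost.
The firm minimizes its loss by shutting down and losing only its fixed cost of £330.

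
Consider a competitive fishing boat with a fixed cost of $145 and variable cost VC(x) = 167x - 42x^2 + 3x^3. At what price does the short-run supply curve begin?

$20 per unit

Short-run supply begins at min AVC. From VC = 167x - 42x^2 + 3x^3, AVC = 167 - 42x + 3x^2.
dAVC/dx = -42 + 6x = 0 gives x = 7. min AVC = 167 - 42·7 + 3·7^2 = 20.
For P < $20 the firm produces nothing.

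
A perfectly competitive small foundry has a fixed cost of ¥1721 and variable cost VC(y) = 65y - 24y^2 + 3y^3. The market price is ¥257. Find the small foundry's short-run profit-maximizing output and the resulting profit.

AVC = 65 - 24y + 3y^2; min AVC = ¥17 at y = 4. Since P = ¥257 ≥ min AVC, the firm produces.
With MC = 65 - 48y + 9y^2, P = MC on the upward-sloping part at y* = 8.
TR = 257·8 = 2056. TC = 1721 + 520 = 2241. Profit = 2056 − 2241 = -¥185.
Shutting down would mean losing the fixed cost of ¥1721, so operating at a loss of ¥185 is better by ¥1536.

Profit = -¥185 at y = 8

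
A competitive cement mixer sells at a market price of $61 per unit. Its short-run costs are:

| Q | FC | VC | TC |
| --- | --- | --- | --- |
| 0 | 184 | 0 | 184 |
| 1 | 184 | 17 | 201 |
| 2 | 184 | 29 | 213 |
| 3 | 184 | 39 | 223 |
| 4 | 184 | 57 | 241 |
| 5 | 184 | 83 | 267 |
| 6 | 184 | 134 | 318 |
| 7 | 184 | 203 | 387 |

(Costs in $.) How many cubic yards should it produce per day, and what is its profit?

Q = 6; profit = $48

Profit at each row (π = 61Q − TC): Q=0: -184; Q=1: -140; Q=2: -91; Q=3: -40; Q=4: 3; Q=5: 38; Q=6: 48; Q=7: 40.
Profit is maximized at Q = 6. AVC there is 134/6 = $22.33 ≤ P, so producing beats shutting down (which would give -$184).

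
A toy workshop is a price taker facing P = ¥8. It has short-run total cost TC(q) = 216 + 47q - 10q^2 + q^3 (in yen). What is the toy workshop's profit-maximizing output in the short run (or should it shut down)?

Shut down

Variable cost is VC = 47q - 10q^2 + q^3, so AVC = VC/q = 47 - 10q + q^2 and MC = dTC/dq = 47 - 20q + 3q^2.
AVC is minimized where dAVC/dq = -10 + 2q = 0, at q = 5; min AVC = 47 - 10·5 + 5^2 = ¥22.
Since P = ¥8 < min AVC = ¥22, price fails to cover variable cost at any output.
Best response: produce nothing and absorb the ¥216 fixed cost.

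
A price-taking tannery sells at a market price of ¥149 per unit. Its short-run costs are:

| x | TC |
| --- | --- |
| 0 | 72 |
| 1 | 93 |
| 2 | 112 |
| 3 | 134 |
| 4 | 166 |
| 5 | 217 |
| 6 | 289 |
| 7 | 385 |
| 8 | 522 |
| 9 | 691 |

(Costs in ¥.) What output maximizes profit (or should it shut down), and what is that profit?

Tabulate TR − TC: x=0: -72; x=1: 56; x=2: 186; x=3: 313; x=4: 430; x=5: 528; x=6: 605; x=7: 658; x=8: 670; x=9: 650.
Profit is maximized at x = 8. AVC there is 450/8 = ¥56.25 ≤ P, so producing beats shutting down (which would give -¥72).

x = 8; profit = ¥670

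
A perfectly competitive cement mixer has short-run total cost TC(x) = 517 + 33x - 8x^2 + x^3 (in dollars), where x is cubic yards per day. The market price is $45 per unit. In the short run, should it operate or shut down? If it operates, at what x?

Produce at x = 6

Strip out fixed cost: VC = 33x - 8x^2 + x^3. Then AVC = 33 - 8x + x^2 and MC = 33 - 16x + 3x^2.
AVC is minimized where dAVC/dx = -8 + 2x = 0, at x = 4; min AVC = 33 - 8·4 + 4^2 = $17.
Since P = $45 ≥ min AVC = $17, price covers variable cost and the firm should produce.
Set P = MC: 45 = 33 - 16x + 3x^2 → -12 - 16x + 3x^2 = 0. The roots are x = -2/3 and x = 6; the profit-maximizing output is on the rising part of MC, so x* = 6.
Check: AVC at x = 6 is $21 ≤ P, so revenue covers variable cost.
Profit = P·x − TC = 45·6 − 643 = -$373, a loss, but smaller than the $517 fixed cost the firm would lose by shutting down.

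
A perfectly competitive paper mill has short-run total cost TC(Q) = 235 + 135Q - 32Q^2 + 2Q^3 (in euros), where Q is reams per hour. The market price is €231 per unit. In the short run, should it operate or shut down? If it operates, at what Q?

Produce at Q = 12

Strip out fixed cost: VC = 135Q - 32Q^2 + 2Q^3. Then AVC = 135 - 32Q + 2Q^2 and MC = 135 - 64Q + 6Q^2.
AVC is minimized where dAVC/dQ = -32 + 4Q = 0, at Q = 8; min AVC = 135 - 32·8 + 2·8^2 = €7.
Because €231 ≥ €7, revenue can cover variable cost; the firm operates.
Solving P = MC: -96 - 64Q + 6Q^2 = 0 ⇒ Q = -4/3 or 12. On the upward-sloping branch, Q* = 12.
Check: AVC at Q = 12 is €39 ≤ P, so revenue covers variable cost.
Profit = P·Q − TC = 231·12 − 703 = €2069.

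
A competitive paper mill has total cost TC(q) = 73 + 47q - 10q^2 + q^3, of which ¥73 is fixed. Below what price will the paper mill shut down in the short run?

The shutdown price is the minimum of AVC. VC = 47q - 10q^2 + q^3, so AVC = 47 - 10q + q^2.
dAVC/dq = -10 + 2q = 0 gives q = 5. min AVC = 47 - 10·5 + 5^2 = 22.
So the shutdown price is ¥22.

¥22 per unit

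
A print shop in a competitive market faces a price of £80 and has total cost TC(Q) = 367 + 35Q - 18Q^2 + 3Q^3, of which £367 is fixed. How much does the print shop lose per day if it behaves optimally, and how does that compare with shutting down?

Profit = -£67 at Q = 5

AVC = 35 - 18Q + 3Q^2 has its minimum £8 at Q = 3; price £80 clears that bar, so the firm operates.
With MC = 35 - 36Q + 9Q^2, P = MC on the upward-sloping part at Q* = 5.
TR = 80·5 = 400. TC = 367 + 100 = 467. Profit = 400 − 467 = -£67.
Shutting down would mean losing the fixed cost of £367, so operating at a loss of £67 is better by £300.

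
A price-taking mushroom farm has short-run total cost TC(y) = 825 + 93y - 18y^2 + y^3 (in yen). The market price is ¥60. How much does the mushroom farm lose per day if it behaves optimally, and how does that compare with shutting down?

Profit = -¥341 at y = 11

AVC = 93 - 18y + y^2; min AVC = ¥12 at y = 9. Since P = ¥60 ≥ min AVC, the firm produces.
With MC = 93 - 36y + 3y^2, P = MC on the upward-sloping part at y* = 11.
TR = 60·11 = 660. TC = 825 + 176 = 1001. Profit = 660 − 1001 = -¥341.
Shutting down would mean losing the fixed cost of ¥825, so operating at a loss of ¥341 is better by ¥484.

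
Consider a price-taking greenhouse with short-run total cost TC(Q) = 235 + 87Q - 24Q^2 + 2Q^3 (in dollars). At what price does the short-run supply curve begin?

Short-run supply begins at min AVC. From VC = 87Q - 24Q^2 + 2Q^3, AVC = 87 - 24Q + 2Q^2.
At the minimum of AVC, MC = AVC. MC = 87 - 48Q + 6Q^2; setting MC = AVC gives 4Q^2 - 24Q = 0, so Q = 6. min AVC = 15.
The firm shuts down for any P below $15.

$15 per unit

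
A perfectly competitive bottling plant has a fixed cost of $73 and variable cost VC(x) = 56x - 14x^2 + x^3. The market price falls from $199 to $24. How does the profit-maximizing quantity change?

Output falls from 13 to 8

AVC = 56 - 14x + x^2, minimized at x = 7 where min AVC = $7. MC = 56 - 28x + 3x^2.
With P = $199 above the shutdown price, P = MC gives x = 13.
At P = $24 ≥ min AVC, set P = MC: x = 8. The firm stays open but cuts output.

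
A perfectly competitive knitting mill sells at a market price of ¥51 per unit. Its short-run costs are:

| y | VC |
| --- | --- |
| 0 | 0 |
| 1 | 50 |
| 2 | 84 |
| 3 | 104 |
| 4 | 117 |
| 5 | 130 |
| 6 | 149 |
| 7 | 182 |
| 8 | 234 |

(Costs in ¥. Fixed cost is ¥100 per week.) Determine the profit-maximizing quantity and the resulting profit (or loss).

y = 7; profit = ¥75

Compute π = P·y − TC at each output: y=0: -100; y=1: -99; y=2: -82; y=3: -51; y=4: -13; y=5: 25; y=6: 57; y=7: 75; y=8: 74.
Profit is maximized at y = 7. AVC there is 182/7 = ¥26 ≤ P, so producing beats shutting down (which would give -¥100).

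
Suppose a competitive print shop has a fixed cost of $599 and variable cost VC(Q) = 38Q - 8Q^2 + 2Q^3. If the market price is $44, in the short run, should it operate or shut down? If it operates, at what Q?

Strip out fixed cost: VC = 38Q - 8Q^2 + 2Q^3. Then AVC = 38 - 8Q + 2Q^2 and MC = 38 - 16Q + 6Q^2.
The AVC parabola has its vertex at Q = 8/4 = 2, where AVC = 38 - 8·2 + 2·2^2 = $30.
P = $44 exceeds min AVC = $30, so the firm stays open.
P = MC gives -6 - 16Q + 6Q^2 = 0, with roots -1/3 and 3. Take the larger (rising MC): Q* = 3.
Check: AVC at Q = 3 is $32 ≤ P, so revenue covers variable cost.
Profit = P·Q − TC = 44·3 − 695 = -$563, a loss, but smaller than the $599 fixed cost the firm would lose by shutting down.

Produce at Q = 3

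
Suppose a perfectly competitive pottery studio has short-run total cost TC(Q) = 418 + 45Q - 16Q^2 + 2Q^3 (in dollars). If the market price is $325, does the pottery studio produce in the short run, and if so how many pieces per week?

Variable cost is VC = 45Q - 16Q^2 + 2Q^3, so AVC = VC/Q = 45 - 16Q + 2Q^2 and MC = dTC/dQ = 45 - 32Q + 6Q^2.
The AVC parabola has its vertex at Q = 16/4 = 4, where AVC = 45 - 16·4 + 2·4^2 = $13.
Because $325 ≥ $13, revenue can cover variable cost; the firm operates.
P = MC gives -280 - 32Q + 6Q^2 = 0, with roots -14/3 and 10. Take the larger (rising MC): Q* = 10.
Check: AVC at Q = 10 is $85 ≤ P, so revenue covers variable cost.
Profit = P·Q − TC = 325·10 − 1268 = $1982.

Produce at Q = 10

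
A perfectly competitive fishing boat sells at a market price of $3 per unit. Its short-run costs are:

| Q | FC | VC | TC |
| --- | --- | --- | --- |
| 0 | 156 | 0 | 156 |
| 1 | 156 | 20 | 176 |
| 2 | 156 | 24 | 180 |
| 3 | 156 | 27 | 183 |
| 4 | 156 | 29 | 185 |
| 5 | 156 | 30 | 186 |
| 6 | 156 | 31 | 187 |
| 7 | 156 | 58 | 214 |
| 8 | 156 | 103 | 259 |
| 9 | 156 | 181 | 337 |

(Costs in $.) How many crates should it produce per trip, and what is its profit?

Tabulate TR − TC: Q=0: -156; Q=1: -173; Q=2: -174; Q=3: -174; Q=4: -173; Q=5: -171; Q=6: -169; Q=7: -193; Q=8: -235; Q=9: -310.
Profit is highest at Q = 0. Equivalently, the lowest AVC in the table is 31/6 ≈ $5.17 at Q = 6, and P = $3 falls below it — price never covers variable cost, so the firm shuts down and loses only its fixed cost.

Q = 0 (shut down); profit = -$156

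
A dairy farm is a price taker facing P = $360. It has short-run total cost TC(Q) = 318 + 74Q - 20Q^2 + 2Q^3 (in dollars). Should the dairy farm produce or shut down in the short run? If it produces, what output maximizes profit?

Produce at Q = 11

Strip out fixed cost: VC = 74Q - 20Q^2 + 2Q^3. Then AVC = 74 - 20Q + 2Q^2 and MC = 74 - 40Q + 6Q^2.
AVC is minimized where dAVC/dQ = -20 + 4Q = 0, at Q = 5; min AVC = 74 - 20·5 + 2·5^2 = $24.
Since P = $360 ≥ min AVC = $24, price covers variable cost and the firm should produce.
Set P = MC: 360 = 74 - 40Q + 6Q^2 → -286 - 40Q + 6Q^2 = 0. The roots are Q = -13/3 and Q = 11; the profit-maximizing output is on the rising part of MC, so Q* = 11.
Check: AVC at Q = 11 is $96 ≤ P, so revenue covers variable cost.
Profit = P·Q − TC = 360·11 − 1374 = $2586.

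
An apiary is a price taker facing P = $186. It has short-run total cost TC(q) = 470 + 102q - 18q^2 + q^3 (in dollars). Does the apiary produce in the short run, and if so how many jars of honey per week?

Produce at q = 14

From TC, MC = TC'(q) = 102 - 36q + 3q^2 and AVC = VC/q = 102 - 18q + q^2.
AVC is minimized where dAVC/dq = -18 + 2q = 0, at q = 9; min AVC = 102 - 18·9 + 9^2 = $21.
Because $186 ≥ $21, revenue can cover variable cost; the firm operates.
Solving P = MC: -84 - 36q + 3q^2 = 0 ⇒ q = -2 or 14. On the upward-sloping branch, q* = 14.
Check: AVC at q = 14 is $46 ≤ P, so revenue covers variable cost.
Profit = P·q − TC = 186·14 − 1114 = $1490.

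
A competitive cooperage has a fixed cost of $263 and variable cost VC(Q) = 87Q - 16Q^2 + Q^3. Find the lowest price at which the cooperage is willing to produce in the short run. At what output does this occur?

Short-run supply begins at min AVC. From VC = 87Q - 16Q^2 + Q^3, AVC = 87 - 16Q + Q^2.
dAVC/dQ = -16 + 2Q = 0 gives Q = 8. min AVC = 87 - 16·8 + 8^2 = 23.
The firm shuts down for any P below $23.

$23 per unit, at Q = 8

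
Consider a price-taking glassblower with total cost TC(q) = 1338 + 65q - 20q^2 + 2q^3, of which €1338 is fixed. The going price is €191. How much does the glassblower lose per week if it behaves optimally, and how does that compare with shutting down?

Profit = -€42 at q = 9

AVC = 65 - 20q + 2q^2; min AVC = €15 at q = 5. Since P = €191 ≥ min AVC, the firm produces.
With MC = 65 - 40q + 6q^2, P = MC on the upward-sloping part at q* = 9.
TR = 191·9 = 1719. TC = 1338 + 423 = 1761. Profit = 1719 − 1761 = -€42.
Shutting down would mean losing the fixed cost of €1338, so operating at a loss of €42 is better by €1296.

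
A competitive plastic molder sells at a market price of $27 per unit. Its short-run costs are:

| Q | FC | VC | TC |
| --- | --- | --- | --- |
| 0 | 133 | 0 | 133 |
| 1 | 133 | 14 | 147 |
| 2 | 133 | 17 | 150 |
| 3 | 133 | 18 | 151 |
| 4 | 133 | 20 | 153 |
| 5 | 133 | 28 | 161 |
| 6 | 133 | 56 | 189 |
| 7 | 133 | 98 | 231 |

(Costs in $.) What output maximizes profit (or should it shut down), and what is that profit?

Q = 5; profit = -$26

Profit at each row (π = 27Q − TC): Q=0: -133; Q=1: -120; Q=2: -96; Q=3: -70; Q=4: -45; Q=5: -26; Q=6: -27; Q=7: -42.
Profit is maximized at Q = 5. AVC there is 28/5 = $5.60 ≤ P, so producing beats shutting down (which would give -$133).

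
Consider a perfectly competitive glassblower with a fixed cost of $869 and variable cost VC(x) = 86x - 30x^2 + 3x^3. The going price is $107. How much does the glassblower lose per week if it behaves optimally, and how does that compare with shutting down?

AVC = 86 - 30x + 3x^2; min AVC = $11 at x = 5. Since P = $107 ≥ min AVC, the firm produces.
MC = 86 - 60x + 9x^2. Setting P = MC and taking the root on the rising branch gives x* = 7.
TR = 107·7 = 749. TC = 869 + 161 = 1030. Profit = 749 − 1030 = -$281.
By producing, the firm covers all variable cost plus $588 of fixed cost; shutting down would lose the full $869.

Profit = -$281 at x = 7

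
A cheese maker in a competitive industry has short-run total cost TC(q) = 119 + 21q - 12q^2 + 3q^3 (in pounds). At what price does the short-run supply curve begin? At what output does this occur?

The shutdown price is the minimum of AVC. VC = 21q - 12q^2 + 3q^3, so AVC = 21 - 12q + 3q^2.
At the minimum of AVC, MC = AVC. MC = 21 - 24q + 9q^2; setting MC = AVC gives 6q^2 - 12q = 0, so q = 2. min AVC = 9.
The firm shuts down for any P below £9.

£9 per unit, at q = 2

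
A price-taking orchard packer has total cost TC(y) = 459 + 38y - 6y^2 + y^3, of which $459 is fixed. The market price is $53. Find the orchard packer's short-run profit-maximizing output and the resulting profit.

AVC = 38 - 6y + y^2 has its minimum $29 at y = 3; price $53 clears that bar, so the firm operates.
With MC = 38 - 12y + 3y^2, P = MC on the upward-sloping part at y* = 5.
TR = 53·5 = 265. TC = 459 + 165 = 624. Profit = 265 − 624 = -$359.
By producing, the firm covers all variable cost plus $100 of fixed cost; shutting down would lose the full $459.

Profit = -$359 at y = 5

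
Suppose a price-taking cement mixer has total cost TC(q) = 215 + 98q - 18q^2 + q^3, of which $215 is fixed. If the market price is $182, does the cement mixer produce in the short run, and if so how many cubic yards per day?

Produce at q = 14

Variable cost is VC = 98q - 18q^2 + q^3, so AVC = VC/q = 98 - 18q + q^2 and MC = dTC/dq = 98 - 36q + 3q^2.
AVC is minimized where dAVC/dq = -18 + 2q = 0, at q = 9; min AVC = 98 - 18·9 + 9^2 = $17.
Since P = $182 ≥ min AVC = $17, price covers variable cost and the firm should produce.
P = MC gives -84 - 36q + 3q^2 = 0, with roots -2 and 14. Take the larger (rising MC): q* = 14.
Check: AVC at q = 14 is $42 ≤ P, so revenue covers variable cost.
Profit = P·q − TC = 182·14 − 803 = $1745.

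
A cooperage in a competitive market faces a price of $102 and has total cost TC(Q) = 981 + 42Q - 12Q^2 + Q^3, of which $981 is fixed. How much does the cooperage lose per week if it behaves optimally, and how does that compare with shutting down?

Profit = -$181 at Q = 10

AVC = 42 - 12Q + Q^2; min AVC = $6 at Q = 6. Since P = $102 ≥ min AVC, the firm produces.
MC = 42 - 24Q + 3Q^2. Setting P = MC and taking the root on the rising branch gives Q* = 10.
TR = 102·10 = 1020. TC = 981 + 220 = 1201. Profit = 1020 − 1201 = -$181.
That loss of $181 beats the $981 the firm would lose by shutting down; producing recovers $800 of fixed cost.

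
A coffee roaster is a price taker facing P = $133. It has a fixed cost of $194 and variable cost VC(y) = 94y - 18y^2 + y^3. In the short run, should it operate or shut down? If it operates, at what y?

Produce at y = 13

From TC, MC = TC'(y) = 94 - 36y + 3y^2 and AVC = VC/y = 94 - 18y + y^2.
AVC is minimized where dAVC/dy = -18 + 2y = 0, at y = 9; min AVC = 94 - 18·9 + 9^2 = $13.
Since P = $133 ≥ min AVC = $13, price covers variable cost and the firm should produce.
Solving P = MC: -39 - 36y + 3y^2 = 0 ⇒ y = -1 or 13. On the upward-sloping branch, y* = 13.
Check: AVC at y = 13 is $29 ≤ P, so revenue covers variable cost.
Profit = P·y − TC = 133·13 − 571 = $1158.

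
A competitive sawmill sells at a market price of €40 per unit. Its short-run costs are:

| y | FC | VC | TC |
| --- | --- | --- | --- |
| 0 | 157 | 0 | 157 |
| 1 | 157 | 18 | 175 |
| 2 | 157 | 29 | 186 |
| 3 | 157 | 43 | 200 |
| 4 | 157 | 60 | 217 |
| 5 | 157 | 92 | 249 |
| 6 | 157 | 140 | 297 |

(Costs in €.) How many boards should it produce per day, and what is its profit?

Tabulate TR − TC: y=0: -157; y=1: -135; y=2: -106; y=3: -80; y=4: -57; y=5: -49; y=6: -57.
Profit is maximized at y = 5. AVC there is 92/5 = €18.40 ≤ P, so producing beats shutting down (which would give -€157).

y = 5; profit = -€49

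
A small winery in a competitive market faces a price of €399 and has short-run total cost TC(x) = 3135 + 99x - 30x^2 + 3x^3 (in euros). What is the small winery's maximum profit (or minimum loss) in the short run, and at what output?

Profit = -€135 at x = 10

AVC = 99 - 30x + 3x^2 has its minimum €24 at x = 5; price €399 clears that bar, so the firm operates.
With MC = 99 - 60x + 9x^2, P = MC on the upward-sloping part at x* = 10.
TR = 399·10 = 3990. TC = 3135 + 990 = 4125. Profit = 3990 − 4125 = -€135.
By producing, the firm covers all variable cost plus €3000 of fixed cost; shutting down would lose the full €3135.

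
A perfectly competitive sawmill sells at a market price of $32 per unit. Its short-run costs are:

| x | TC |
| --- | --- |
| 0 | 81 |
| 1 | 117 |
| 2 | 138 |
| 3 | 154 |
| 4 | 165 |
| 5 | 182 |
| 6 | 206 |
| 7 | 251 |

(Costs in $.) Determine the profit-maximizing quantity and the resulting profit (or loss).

Profit at each row (π = 32x − TC): x=0: -81; x=1: -85; x=2: -74; x=3: -58; x=4: -37; x=5: -22; x=6: -14; x=7: -27.
Profit is maximized at x = 6. AVC there is 125/6 = $20.83 ≤ P, so producing beats shutting down (which would give -$81).

x = 6; profit = -$14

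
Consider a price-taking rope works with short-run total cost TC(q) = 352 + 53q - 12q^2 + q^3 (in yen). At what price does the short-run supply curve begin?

The firm shuts down when price falls below the minimum of average variable cost. AVC = VC/q = 53 - 12q + q^2.
dAVC/dq = -12 + 2q = 0 gives q = 6. min AVC = 53 - 12·6 + 6^2 = 17.
So the shutdown price is ¥17.

¥17 per unit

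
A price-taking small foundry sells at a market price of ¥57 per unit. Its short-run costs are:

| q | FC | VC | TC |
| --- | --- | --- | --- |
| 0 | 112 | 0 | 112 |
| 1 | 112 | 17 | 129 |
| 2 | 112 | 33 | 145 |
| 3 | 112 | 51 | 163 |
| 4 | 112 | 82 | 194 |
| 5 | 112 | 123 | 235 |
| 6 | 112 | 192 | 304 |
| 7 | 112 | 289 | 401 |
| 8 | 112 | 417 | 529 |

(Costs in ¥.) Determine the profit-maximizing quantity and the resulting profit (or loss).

q = 5; profit = ¥50

Profit at each row (π = 57q − TC): q=0: -112; q=1: -72; q=2: -31; q=3: 8; q=4: 34; q=5: 50; q=6: 38; q=7: -2; q=8: -73.
Profit is maximized at q = 5. AVC there is 123/5 = ¥24.60 ≤ P, so producing beats shutting down (which would give -¥112).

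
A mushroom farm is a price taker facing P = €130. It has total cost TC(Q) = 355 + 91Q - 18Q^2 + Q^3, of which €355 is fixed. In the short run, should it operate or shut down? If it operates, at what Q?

Strip out fixed cost: VC = 91Q - 18Q^2 + Q^3. Then AVC = 91 - 18Q + Q^2 and MC = 91 - 36Q + 3Q^2.
The AVC parabola has its vertex at Q = 18/2 = 9, where AVC = 91 - 18·9 + 9^2 = €10.
Since P = €130 ≥ min AVC = €10, price covers variable cost and the firm should produce.
Set P = MC: 130 = 91 - 36Q + 3Q^2 → -39 - 36Q + 3Q^2 = 0. The roots are Q = -1 and Q = 13; the profit-maximizing output is on the rising part of MC, so Q* = 13.
Check: AVC at Q = 13 is €26 ≤ P, so revenue covers variable cost.
Profit = P·Q − TC = 130·13 − 693 = €997.

Produce at Q = 13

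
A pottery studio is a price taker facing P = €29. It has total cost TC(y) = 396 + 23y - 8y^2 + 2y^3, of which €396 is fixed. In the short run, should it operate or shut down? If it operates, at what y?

Strip out fixed cost: VC = 23y - 8y^2 + 2y^3. Then AVC = 23 - 8y + 2y^2 and MC = 23 - 16y + 6y^2.
AVC hits its minimum where MC = AVC, at y = 2, giving min AVC = 23 - 8·2 + 2·2^2 = €15.
Because €29 ≥ €15, revenue can cover variable cost; the firm operates.
P = MC gives -6 - 16y + 6y^2 = 0, with roots -1/3 and 3. Take the larger (rising MC): y* = 3.
Check: AVC at y = 3 is €17 ≤ P, so revenue covers variable cost.
Profit = P·y − TC = 29·3 − 447 = -€360, a loss, but smaller than the €396 fixed cost the firm would lose by shutting down.

Produce at y = 3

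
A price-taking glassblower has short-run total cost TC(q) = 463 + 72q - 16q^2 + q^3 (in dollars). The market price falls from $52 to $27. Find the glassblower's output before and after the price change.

Output falls from 10 to 9

MC = 72 - 32q + 3q^2; the shutdown threshold is min AVC = $8 (at q = 8).
With P = $52 above the shutdown price, P = MC gives q = 10.
At P = $27 ≥ min AVC, set P = MC: q = 9. The firm stays open but cuts output.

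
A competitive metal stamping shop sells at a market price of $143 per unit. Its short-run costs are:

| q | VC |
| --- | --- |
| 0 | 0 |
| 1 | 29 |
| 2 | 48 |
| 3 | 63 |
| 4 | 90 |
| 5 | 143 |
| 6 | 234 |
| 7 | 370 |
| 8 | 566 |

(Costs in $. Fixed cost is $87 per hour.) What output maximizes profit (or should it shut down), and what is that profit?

Profit at each row (π = 143q − TC): q=0: -87; q=1: 27; q=2: 151; q=3: 279; q=4: 395; q=5: 485; q=6: 537; q=7: 544; q=8: 491.
Profit is maximized at q = 7. AVC there is 370/7 = $52.86 ≤ P, so producing beats shutting down (which would give -$87).

q = 7; profit = $544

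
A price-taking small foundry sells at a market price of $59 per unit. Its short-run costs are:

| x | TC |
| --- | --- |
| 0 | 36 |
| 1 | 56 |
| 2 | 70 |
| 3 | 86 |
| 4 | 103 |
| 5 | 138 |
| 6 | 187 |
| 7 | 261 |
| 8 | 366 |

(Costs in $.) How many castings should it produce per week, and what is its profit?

x = 6; profit = $167

Tabulate TR − TC: x=0: -36; x=1: 3; x=2: 48; x=3: 91; x=4: 133; x=5: 157; x=6: 167; x=7: 152; x=8: 106.
Profit is maximized at x = 6. AVC there is 151/6 = $25.17 ≤ P, so producing beats shutting down (which would give -$36).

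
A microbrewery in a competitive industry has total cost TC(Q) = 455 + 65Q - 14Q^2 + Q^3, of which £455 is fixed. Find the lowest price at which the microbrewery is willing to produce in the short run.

£16 per unit

The firm shuts down when price falls below the minimum of average variable cost. AVC = VC/Q = 65 - 14Q + Q^2.
At the minimum of AVC, MC = AVC. MC = 65 - 28Q + 3Q^2; setting MC = AVC gives 2Q^2 - 14Q = 0, so Q = 7. min AVC = 16.
So the shutdown price is £16.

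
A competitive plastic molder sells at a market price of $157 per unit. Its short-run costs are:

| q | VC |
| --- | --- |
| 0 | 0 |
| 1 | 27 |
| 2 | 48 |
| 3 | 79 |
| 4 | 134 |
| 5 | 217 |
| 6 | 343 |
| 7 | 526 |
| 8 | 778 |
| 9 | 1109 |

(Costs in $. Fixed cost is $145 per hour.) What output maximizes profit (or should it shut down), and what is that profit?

q = 6; profit = $454

Profit at each row (π = 157q − TC): q=0: -145; q=1: -15; q=2: 121; q=3: 247; q=4: 349; q=5: 423; q=6: 454; q=7: 428; q=8: 333; q=9: 159.
Profit is maximized at q = 6. AVC there is 343/6 = $57.17 ≤ P, so producing beats shutting down (which would give -$145).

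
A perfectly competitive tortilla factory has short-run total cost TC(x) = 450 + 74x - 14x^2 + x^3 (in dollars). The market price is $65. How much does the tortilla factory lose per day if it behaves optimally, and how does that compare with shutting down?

AVC = 74 - 14x + x^2 has its minimum $25 at x = 7; price $65 clears that bar, so the firm operates.
MC = 74 - 28x + 3x^2. Setting P = MC and taking the root on the rising branch gives x* = 9.
TR = 65·9 = 585. TC = 450 + 261 = 711. Profit = 585 − 711 = -$126.
By producing, the firm covers all variable cost plus $324 of fixed cost; shutting down would lose the full $450.

Profit = -$126 at x = 9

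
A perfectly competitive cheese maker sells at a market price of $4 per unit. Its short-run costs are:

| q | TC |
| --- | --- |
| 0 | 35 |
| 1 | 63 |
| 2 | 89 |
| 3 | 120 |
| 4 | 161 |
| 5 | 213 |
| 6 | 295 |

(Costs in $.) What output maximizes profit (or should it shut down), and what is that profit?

q = 0 (shut down); profit = -$35

Profit at each row (π = 4q − TC): q=0: -35; q=1: -59; q=2: -81; q=3: -108; q=4: -145; q=5: -193; q=6: -271.
Profit is highest at q = 0. Equivalently, the lowest AVC in the table is 54/2 ≈ $27 at q = 2, and P = $4 falls below it — price never covers variable cost, so the firm shuts down and loses only its fixed cost.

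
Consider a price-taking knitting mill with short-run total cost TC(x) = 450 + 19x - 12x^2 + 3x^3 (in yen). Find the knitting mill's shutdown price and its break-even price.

AVC = 19 - 12x + 3x^2; minimized at x = 2, giving min AVC = ¥7. That is the shutdown price.
ATC = 450/x + 19 - 12x + 3x^2. Setting dATC/dx = −450/x^2 − 12 + 6x = 0 gives x = 5 (since 6·5^3 − 12·5^2 = 450).
min ATC = 450/5 + 19 − 12·5 + 3·5^2 = ¥124. That is the break-even price.
For ¥7 ≤ P < ¥124 the firm produces at a loss; below ¥7 it shuts down.

Shutdown price = ¥7; break-even price = ¥124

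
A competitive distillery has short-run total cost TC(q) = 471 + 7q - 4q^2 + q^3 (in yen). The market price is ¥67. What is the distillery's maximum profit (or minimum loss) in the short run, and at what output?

Profit = -¥183 at q = 6

AVC = 7 - 4q + q^2; min AVC = ¥3 at q = 2. Since P = ¥67 ≥ min AVC, the firm produces.
MC = 7 - 8q + 3q^2. Setting P = MC and taking the root on the rising branch gives q* = 6.
TR = 67·6 = 402. TC = 471 + 114 = 585. Profit = 402 − 585 = -¥183.
By producing, the firm covers all variable cost plus ¥288 of fixed cost; shutting down would lose the full ¥471.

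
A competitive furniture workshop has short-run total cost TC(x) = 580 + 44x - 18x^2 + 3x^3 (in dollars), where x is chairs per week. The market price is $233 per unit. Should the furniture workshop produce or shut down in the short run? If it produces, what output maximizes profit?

From TC, MC = TC'(x) = 44 - 36x + 9x^2 and AVC = VC/x = 44 - 18x + 3x^2.
AVC is minimized where dAVC/dx = -18 + 6x = 0, at x = 3; min AVC = 44 - 18·3 + 3·3^2 = $17.
Since P = $233 ≥ min AVC = $17, price covers variable cost and the firm should produce.
P = MC gives -189 - 36x + 9x^2 = 0, with roots -3 and 7. Take the larger (rising MC): x* = 7.
Check: AVC at x = 7 is $65 ≤ P, so revenue covers variable cost.
Profit = P·x − TC = 233·7 − 1035 = $596.

Produce at x = 7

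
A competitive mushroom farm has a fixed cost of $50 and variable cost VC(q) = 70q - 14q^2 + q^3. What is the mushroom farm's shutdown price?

Short-run supply begins at min AVC. From VC = 70q - 14q^2 + q^3, AVC = 70 - 14q + q^2.
At the minimum of AVC, MC = AVC. MC = 70 - 28q + 3q^2; setting MC = AVC gives 2q^2 - 14q = 0, so q = 7. min AVC = 21.
So the shutdown price is $21.

$21 per unit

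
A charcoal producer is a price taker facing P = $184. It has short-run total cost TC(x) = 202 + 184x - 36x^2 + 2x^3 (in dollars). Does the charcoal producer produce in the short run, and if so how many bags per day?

Produce at x = 12

From TC, MC = TC'(x) = 184 - 72x + 6x^2 and AVC = VC/x = 184 - 36x + 2x^2.
AVC hits its minimum where MC = AVC, at x = 9, giving min AVC = 184 - 36·9 + 2·9^2 = $22.
P = $184 exceeds min AVC = $22, so the firm stays open.
Set P = MC: 184 = 184 - 72x + 6x^2 → -72x + 6x^2 = 0. The roots are x = 0 and x = 12; the profit-maximizing output is on the rising part of MC, so x* = 12.
Check: AVC at x = 12 is $40 ≤ P, so revenue covers variable cost.
Profit = P·x − TC = 184·12 − 682 = $1526.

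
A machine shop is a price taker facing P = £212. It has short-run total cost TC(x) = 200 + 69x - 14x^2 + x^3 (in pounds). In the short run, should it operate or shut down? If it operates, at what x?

Produce at x = 13

Strip out fixed cost: VC = 69x - 14x^2 + x^3. Then AVC = 69 - 14x + x^2 and MC = 69 - 28x + 3x^2.
The AVC parabola has its vertex at x = 14/2 = 7, where AVC = 69 - 14·7 + 7^2 = £20.
P = £212 exceeds min AVC = £20, so the firm stays open.
P = MC gives -143 - 28x + 3x^2 = 0, with roots -11/3 and 13. Take the larger (rising MC): x* = 13.
Check: AVC at x = 13 is £56 ≤ P, so revenue covers variable cost.
Profit = P·x − TC = 212·13 − 928 = £1828.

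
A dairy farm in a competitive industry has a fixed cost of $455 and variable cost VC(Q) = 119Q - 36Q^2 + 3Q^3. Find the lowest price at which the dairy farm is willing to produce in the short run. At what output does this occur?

$11 per unit, at Q = 6

The firm shuts down when price falls below the minimum of average variable cost. AVC = VC/Q = 119 - 36Q + 3Q^2.
dAVC/dQ = -36 + 6Q = 0 gives Q = 6. min AVC = 119 - 36·6 + 3·6^2 = 11.
So the shutdown price is $11.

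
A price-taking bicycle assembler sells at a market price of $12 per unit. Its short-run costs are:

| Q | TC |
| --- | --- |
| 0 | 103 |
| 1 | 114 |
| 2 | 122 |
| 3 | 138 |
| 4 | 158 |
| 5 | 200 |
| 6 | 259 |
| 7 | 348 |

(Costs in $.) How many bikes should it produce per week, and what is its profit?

Compute π = P·Q − TC at each output: Q=0: -103; Q=1: -102; Q=2: -98; Q=3: -102; Q=4: -110; Q=5: -140; Q=6: -187; Q=7: -264.
Profit is maximized at Q = 2. AVC there is 19/2 = $9.50 ≤ P, so producing beats shutting down (which would give -$103).

Q = 2; profit = -$98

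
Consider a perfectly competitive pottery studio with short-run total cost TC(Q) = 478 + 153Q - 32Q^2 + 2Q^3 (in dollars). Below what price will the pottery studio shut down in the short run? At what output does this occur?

$25 per unit, at Q = 8

Short-run supply begins at min AVC. From VC = 153Q - 32Q^2 + 2Q^3, AVC = 153 - 32Q + 2Q^2.
dAVC/dQ = -32 + 4Q = 0 gives Q = 8. min AVC = 153 - 32·8 + 2·8^2 = 25.
For P < $25 the firm produces nothing.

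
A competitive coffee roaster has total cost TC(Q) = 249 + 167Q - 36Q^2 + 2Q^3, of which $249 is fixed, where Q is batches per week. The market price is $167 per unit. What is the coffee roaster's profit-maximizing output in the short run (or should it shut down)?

Produce at Q = 12

Variable cost is VC = 167Q - 36Q^2 + 2Q^3, so AVC = VC/Q = 167 - 36Q + 2Q^2 and MC = dTC/dQ = 167 - 72Q + 6Q^2.
AVC hits its minimum where MC = AVC, at Q = 9, giving min AVC = 167 - 36·9 + 2·9^2 = $5.
Since P = $167 ≥ min AVC = $5, price covers variable cost and the firm should produce.
P = MC gives -72Q + 6Q^2 = 0, with roots 0 and 12. Take the larger (rising MC): Q* = 12.
Check: AVC at Q = 12 is $23 ≤ P, so revenue covers variable cost.
Profit = P·Q − TC = 167·12 − 525 = $1479.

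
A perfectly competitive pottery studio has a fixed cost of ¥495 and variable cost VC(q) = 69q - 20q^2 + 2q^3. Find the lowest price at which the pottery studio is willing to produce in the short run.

¥19 per unit

The shutdown price is the minimum of AVC. VC = 69q - 20q^2 + 2q^3, so AVC = 69 - 20q + 2q^2.
dAVC/dq = -20 + 4q = 0 gives q = 5. min AVC = 69 - 20·5 + 2·5^2 = 19.
The firm shuts down for any P below ¥19.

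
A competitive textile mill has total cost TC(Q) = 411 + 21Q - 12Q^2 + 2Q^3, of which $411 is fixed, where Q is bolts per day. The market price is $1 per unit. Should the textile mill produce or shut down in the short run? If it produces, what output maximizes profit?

From TC, MC = TC'(Q) = 21 - 24Q + 6Q^2 and AVC = VC/Q = 21 - 12Q + 2Q^2.
AVC hits its minimum where MC = AVC, at Q = 3, giving min AVC = 21 - 12·3 + 2·3^2 = $3.
With P < min AVC ($1 < $3), every unit sold adds to the loss.
Best response: produce nothing and absorb the $411 fixed cost.

Shut down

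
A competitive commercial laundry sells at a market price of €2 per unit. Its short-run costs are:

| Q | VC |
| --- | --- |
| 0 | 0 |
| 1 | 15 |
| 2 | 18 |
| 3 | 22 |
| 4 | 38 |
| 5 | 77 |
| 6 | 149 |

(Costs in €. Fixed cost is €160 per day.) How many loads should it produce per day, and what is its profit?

Tabulate TR − TC: Q=0: -160; Q=1: -173; Q=2: -174; Q=3: -176; Q=4: -190; Q=5: -227; Q=6: -297.
Profit is highest at Q = 0. Equivalently, the lowest AVC in the table is 22/3 ≈ €7.33 at Q = 3, and P = €2 falls below it — price never covers variable cost, so the firm shuts down and loses only its fixed cost.

Q = 0 (shut down); profit = -€160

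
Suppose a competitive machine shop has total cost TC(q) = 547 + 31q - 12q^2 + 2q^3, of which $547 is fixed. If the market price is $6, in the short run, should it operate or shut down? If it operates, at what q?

Variable cost is VC = 31q - 12q^2 + 2q^3, so AVC = VC/q = 31 - 12q + 2q^2 and MC = dTC/dq = 31 - 24q + 6q^2.
AVC is minimized where dAVC/dq = -12 + 4q = 0, at q = 3; min AVC = 31 - 12·3 + 2·3^2 = $13.
With P < min AVC ($6 < $13), every unit sold adds to the loss.
Shutting down limits the loss to fixed cost, $547.

Shut down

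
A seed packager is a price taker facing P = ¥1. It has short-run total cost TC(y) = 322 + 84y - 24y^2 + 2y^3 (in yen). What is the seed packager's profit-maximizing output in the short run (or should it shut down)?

Shut down

Variable cost is VC = 84y - 24y^2 + 2y^3, so AVC = VC/y = 84 - 24y + 2y^2 and MC = dTC/dy = 84 - 48y + 6y^2.
AVC is minimized where dAVC/dy = -24 + 4y = 0, at y = 6; min AVC = 84 - 24·6 + 2·6^2 = ¥12.
P = ¥1 lies below min AVC = ¥12; no output level covers variable cost.
Shutting down limits the loss to fixed cost, ¥322.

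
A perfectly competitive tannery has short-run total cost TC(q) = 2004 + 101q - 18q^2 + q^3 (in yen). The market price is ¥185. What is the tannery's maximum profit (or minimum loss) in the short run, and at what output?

AVC = 101 - 18q + q^2; min AVC = ¥20 at q = 9. Since P = ¥185 ≥ min AVC, the firm produces.
MC = 101 - 36q + 3q^2. Setting P = MC and taking the root on the rising branch gives q* = 14.
TR = 185·14 = 2590. TC = 2004 + 630 = 2634. Profit = 2590 − 2634 = -¥44.
That loss of ¥44 beats the ¥2004 the firm would lose by shutting down; producing recovers ¥1960 of fixed cost.

Profit = -¥44 at q = 14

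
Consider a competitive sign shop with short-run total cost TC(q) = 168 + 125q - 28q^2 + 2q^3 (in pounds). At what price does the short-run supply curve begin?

The shutdown price is the minimum of AVC. VC = 125q - 28q^2 + 2q^3, so AVC = 125 - 28q + 2q^2.
dAVC/dq = -28 + 4q = 0 gives q = 7. min AVC = 125 - 28·7 + 2·7^2 = 27.
So the shutdown price is £27.

£27 per unit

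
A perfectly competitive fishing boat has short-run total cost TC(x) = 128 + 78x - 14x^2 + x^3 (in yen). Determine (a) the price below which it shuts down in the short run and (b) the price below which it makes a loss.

Shutdown price = ¥29; break-even price = ¥46

Shutdown price = min AVC. AVC = 78 - 14x + x^2, with vertex at x = 7 and minimum ¥29.
ATC = 128/x + 78 - 14x + x^2. Setting dATC/dx = −128/x^2 − 14 + 2x = 0 gives x = 8 (since 2·8^3 − 14·8^2 = 128).
min ATC = 128/8 + 78 − 14·8 + 8^2 = ¥46. That is the break-even price.
Between these two prices the firm operates at a loss; above ¥46 it earns a profit.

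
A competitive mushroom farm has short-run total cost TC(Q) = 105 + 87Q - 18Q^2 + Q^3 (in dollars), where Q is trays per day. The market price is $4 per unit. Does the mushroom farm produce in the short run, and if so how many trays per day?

Shut down

Strip out fixed cost: VC = 87Q - 18Q^2 + Q^3. Then AVC = 87 - 18Q + Q^2 and MC = 87 - 36Q + 3Q^2.
The AVC parabola has its vertex at Q = 18/2 = 9, where AVC = 87 - 18·9 + 9^2 = $6.
P = $4 lies below min AVC = $6; no output level covers variable cost.
Best response: produce nothing and absorb the $105 fixed cost.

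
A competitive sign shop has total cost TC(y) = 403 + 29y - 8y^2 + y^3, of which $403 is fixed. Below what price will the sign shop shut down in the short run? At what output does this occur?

Short-run supply begins at min AVC. From VC = 29y - 8y^2 + y^3, AVC = 29 - 8y + y^2.
At the minimum of AVC, MC = AVC. MC = 29 - 16y + 3y^2; setting MC = AVC gives 2y^2 - 8y = 0, so y = 4. min AVC = 13.
So the shutdown price is $13.

$13 per unit, at y = 4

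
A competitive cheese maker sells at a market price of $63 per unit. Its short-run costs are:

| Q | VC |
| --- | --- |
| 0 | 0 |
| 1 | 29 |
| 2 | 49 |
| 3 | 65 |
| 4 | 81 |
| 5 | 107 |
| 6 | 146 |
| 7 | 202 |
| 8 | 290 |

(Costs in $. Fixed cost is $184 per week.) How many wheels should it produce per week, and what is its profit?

Q = 7; profit = $55

Profit at each row (π = 63Q − TC): Q=0: -184; Q=1: -150; Q=2: -107; Q=3: -60; Q=4: -13; Q=5: 24; Q=6: 48; Q=7: 55; Q=8: 30.
Profit is maximized at Q = 7. AVC there is 202/7 = $28.86 ≤ P, so producing beats shutting down (which would give -$184).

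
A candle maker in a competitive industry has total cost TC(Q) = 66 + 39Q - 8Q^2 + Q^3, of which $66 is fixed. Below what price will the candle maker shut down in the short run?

$23 per unit

Short-run supply begins at min AVC. From VC = 39Q - 8Q^2 + Q^3, AVC = 39 - 8Q + Q^2.
At the minimum of AVC, MC = AVC. MC = 39 - 16Q + 3Q^2; setting MC = AVC gives 2Q^2 - 8Q = 0, so Q = 4. min AVC = 23.
The firm shuts down for any P below $23.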